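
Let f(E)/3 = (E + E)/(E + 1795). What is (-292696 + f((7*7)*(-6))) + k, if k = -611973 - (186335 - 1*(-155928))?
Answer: -1871646696/1501 ≈ -1.2469e+6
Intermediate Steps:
k = -954236 (k = -611973 - (186335 + 155928) = -611973 - 1*342263 = -611973 - 342263 = -954236)
f(E) = 6*E/(1795 + E) (f(E) = 3*((E + E)/(E + 1795)) = 3*((2*E)/(1795 + E)) = 3*(2*E/(1795 + E)) = 6*E/(1795 + E))
(-292696 + f((7*7)*(-6))) + k = (-292696 + 6*((7*7)*(-6))/(1795 + (7*7)*(-6))) - 954236 = (-292696 + 6*(49*(-6))/(1795 + 49*(-6))) - 954236 = (-292696 + 6*(-294)/(1795 - 294)) - 954236 = (-292696 + 6*(-294)/1501) - 954236 = (-292696 + 6*(-294)*(1/1501)) - 954236 = (-292696 - 1764/1501) - 954236 = -439338460/1501 - 954236 = -1871646696/1501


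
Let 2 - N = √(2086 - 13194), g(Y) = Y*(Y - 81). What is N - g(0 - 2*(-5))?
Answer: 712 - 2*I*√2777 ≈ 712.0 - 105.39*I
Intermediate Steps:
g(Y) = Y*(-81 + Y)
N = 2 - 2*I*√2777 (N = 2 - √(2086 - 13194) = 2 - √(-11108) = 2 - 2*I*√2777 ≈ 2.0 - 105.39*I)
N - g(0 - 2*(-5)) = (2 - 2*I*√2777) - (0 - 2*(-5))*(-81 + (0 - 2*(-5))) = (2 - 2*I*√2777) - (0 + 10)*(-81 + (0 + 10)) = (2 - 2*I*√2777) - 10*(-81 + 10) = (2 - 2*I*√2777) - 10*(-71) = (2 - 2*I*√2777) - 1*(-710) = (2 - 2*I*√2777) + 710 = 712 - 2*I*√2777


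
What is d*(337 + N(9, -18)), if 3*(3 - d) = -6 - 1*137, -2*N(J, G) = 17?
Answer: 16644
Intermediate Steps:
N(J, G) = -17/2 (N(J, G) = -1/2*17 = -17/2)
d = 152/3 (d = 3 - (-6 - 1*137)/3 = 3 - (-6 - 137)/3 = 3 - 1/3*(-143) = 3 + 143/3 = 152/3 ≈ 50.667)
d*(337 + N(9, -18)) = 152*(337 - 17/2)/3 = (152/3)*(657/2) = 16644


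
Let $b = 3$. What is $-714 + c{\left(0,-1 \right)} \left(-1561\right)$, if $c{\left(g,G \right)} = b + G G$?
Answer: $-6958$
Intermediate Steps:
$c{\left(g,G \right)} = 3 + G^{2}$ ($c{\left(g,G \right)} = 3 + G G = 3 + G^{2}$)
$-714 + c{\left(0,-1 \right)} \left(-1561\right) = -714 + \left(3 + \left(-1\right)^{2}\right) \left(-1561\right) = -714 + \left(3 + 1\right) \left(-1561\right) = -714 + 4 \left(-1561\right) = -714 - 6244 = -6958$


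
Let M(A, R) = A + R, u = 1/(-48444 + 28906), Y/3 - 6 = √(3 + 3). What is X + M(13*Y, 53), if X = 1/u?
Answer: -19251 + 39*√6 ≈ -19155.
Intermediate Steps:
Y = 18 + 3*√6 (Y = 18 + 3*√(3 + 3) = 18 + 3*√6 ≈ 25.348)
u = -1/19538 (u = 1/(-19538) = -1/19538 ≈ -5.1182e-5)
X = -19538 (X = 1/(-1/19538) = -19538)
X + M(13*Y, 53) = -19538 + (13*(18 + 3*√6) + 53) = -19538 + ((234 + 39*√6) + 53) = -19538 + (287 + 39*√6) = -19251 + 39*√6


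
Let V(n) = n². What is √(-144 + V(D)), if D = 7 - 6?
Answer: I*√143 ≈ 11.958*I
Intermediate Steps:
D = 1
√(-144 + V(D)) = √(-144 + 1²) = √(-144 + 1) = √(-143) = I*√143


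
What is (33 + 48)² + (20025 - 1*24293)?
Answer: 2293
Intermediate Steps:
(33 + 48)² + (20025 - 1*24293) = 81² + (20025 - 24293) = 6561 - 4268 = 2293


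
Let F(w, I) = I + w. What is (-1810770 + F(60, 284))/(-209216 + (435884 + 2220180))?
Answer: -905213/1223424 ≈ -0.73990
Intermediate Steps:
(-1810770 + F(60, 284))/(-209216 + (435884 + 2220180)) = (-1810770 + (284 + 60))/(-209216 + (435884 + 2220180)) = (-1810770 + 344)/(-209216 + 2656064) = -1810426/2446848 = -1810426*1/2446848 = -905213/1223424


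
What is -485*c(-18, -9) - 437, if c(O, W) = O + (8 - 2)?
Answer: 5383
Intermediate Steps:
c(O, W) = 6 + O (c(O, W) = O + 6 = 6 + O)
-485*c(-18, -9) - 437 = -485*(6 - 18) - 437 = -485*(-12) - 437 = 5820 - 437 = 5383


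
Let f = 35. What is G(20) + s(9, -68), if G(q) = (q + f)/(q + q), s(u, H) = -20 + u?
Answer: -77/8 ≈ -9.6250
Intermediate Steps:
G(q) = (35 + q)/(2*q) (G(q) = (q + 35)/(q + q) = (35 + q)/((2*q)) = (35 + q)*(1/(2*q)) = (35 + q)/(2*q))
G(20) + s(9, -68) = (½)*(35 + 20)/20 + (-20 + 9) = (½)*(1/20)*55 - 11 = 11/8 - 11 = -77/8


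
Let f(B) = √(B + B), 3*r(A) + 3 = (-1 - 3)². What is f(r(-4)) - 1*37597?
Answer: -37597 + √78/3 ≈ -37594.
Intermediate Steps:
r(A) = 13/3 (r(A) = -1 + (-1 - 3)²/3 = -1 + (⅓)*(-4)² = -1 + (⅓)*16 = -1 + 16/3 = 13/3)
f(B) = √2*√B (f(B) = √(2*B) = √2*√B)
f(r(-4)) - 1*37597 = √2*√(13/3) - 1*37597 = √2*(√39/3) - 37597 = √78/3 - 37597 = -37597 + √78/3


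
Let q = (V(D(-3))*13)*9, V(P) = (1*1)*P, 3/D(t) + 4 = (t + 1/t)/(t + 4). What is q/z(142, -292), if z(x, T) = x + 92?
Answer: -9/44 ≈ -0.20455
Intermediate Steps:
D(t) = 3/(-4 + (t + 1/t)/(4 + t)) (D(t) = 3/(-4 + (t + 1/t)/(t + 4)) = 3/(-4 + (t + 1/t)/(4 + t)))
z(x, T) = 92 + x
V(P) = P (V(P) = 1*P = P)
q = -1053/22 (q = (-3*(-3)*(4 - 3)/(-1 + 3*(-3)² + 16*(-3))*13)*9 = (-3*(-3)*1/(-1 + 3*9 - 48)*13)*9 = (-3*(-3)*1/(-1 + 27 - 48)*13)*9 = (-3*(-3)*1/(-22)*13)*9 = (-3*(-3)*(-1/22)*1*13)*9 = -9/22*13*9 = -117/22*9 = -1053/22 ≈ -47.864)
q/z(142, -292) = -1053/(22*(92 + 142)) = -1053/22/234 = -1053/22*1/234 = -9/44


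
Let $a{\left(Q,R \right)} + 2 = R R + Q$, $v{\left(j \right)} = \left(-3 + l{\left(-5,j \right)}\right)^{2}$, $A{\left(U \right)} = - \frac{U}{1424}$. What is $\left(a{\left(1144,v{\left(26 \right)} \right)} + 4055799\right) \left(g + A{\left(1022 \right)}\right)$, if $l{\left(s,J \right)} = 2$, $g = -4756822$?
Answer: $- \frac{6870142777712025}{356} \approx -1.9298 \cdot 10^{13}$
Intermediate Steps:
$A{\left(U \right)} = - \frac{U}{1424}$
$v{\left(j \right)} = 1$ ($v{\left(j \right)} = \left(-3 + 2\right)^{2} = \left(-1\right)^{2} = 1$)
$a{\left(Q,R \right)} = -2 + Q + R^{2}$ ($a{\left(Q,R \right)} = -2 + \left(R R + Q\right) = -2 + \left(R^{2} + Q\right) = -2 + \left(Q + R^{2}\right) = -2 + Q + R^{2}$)
$\left(a{\left(1144,v{\left(26 \right)} \right)} + 4055799\right) \left(g + A{\left(1022 \right)}\right) = \left(\left(-2 + 1144 + 1^{2}\right) + 4055799\right) \left(-4756822 - \frac{511}{712}\right) = \left(\left(-2 + 1144 + 1\right) + 4055799\right) \left(-4756822 - \frac{511}{712}\right) = \left(1143 + 4055799\right) \left(- \frac{3386857775}{712}\right) = 4056942 \left(- \frac{3386857775}{712}\right) = - \frac{6870142777712025}{356}$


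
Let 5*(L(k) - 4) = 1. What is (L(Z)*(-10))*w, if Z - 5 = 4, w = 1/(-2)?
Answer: 21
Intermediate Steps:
w = -½ ≈ -0.50000
Z = 9 (Z = 5 + 4 = 9)
L(k) = 21/5 (L(k) = 4 + (⅕)*1 = 4 + ⅕ = 21/5)
(L(Z)*(-10))*w = ((21/5)*(-10))*(-½) = -42*(-½) = 21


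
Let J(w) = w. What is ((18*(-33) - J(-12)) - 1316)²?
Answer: 3602404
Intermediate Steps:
((18*(-33) - J(-12)) - 1316)² = ((18*(-33) - 1*(-12)) - 1316)² = ((-594 + 12) - 1316)² = (-582 - 1316)² = (-1898)² = 3602404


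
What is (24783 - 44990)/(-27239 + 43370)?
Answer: -20207/16131 ≈ -1.2527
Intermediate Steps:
(24783 - 44990)/(-27239 + 43370) = -20207/16131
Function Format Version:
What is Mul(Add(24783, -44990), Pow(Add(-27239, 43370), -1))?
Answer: Rational(-20207, 16131) ≈ -1.2527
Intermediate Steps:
Mul(Add(24783, -44990), Pow(Add(-27239, 43370), -1)) = Mul(-20207, Pow(16131, -1)) = Mul(-20207, Rational(1, 16131)) = Rational(-20207, 16131)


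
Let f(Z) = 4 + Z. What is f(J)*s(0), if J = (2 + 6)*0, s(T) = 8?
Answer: 32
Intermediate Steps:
J = 0 (J = 8*0 = 0)
f(J)*s(0) = (4 + 0)*8 = 4*8 = 32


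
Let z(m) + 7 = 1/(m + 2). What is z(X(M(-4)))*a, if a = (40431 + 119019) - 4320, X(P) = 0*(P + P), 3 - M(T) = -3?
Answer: -1008345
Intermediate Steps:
M(T) = 6 (M(T) = 3 - 1*(-3) = 3 + 3 = 6)
X(P) = 0 (X(P) = 0*(2*P) = 0)
a = 155130 (a = 159450 - 4320 = 155130)
z(m) = -7 + 1/(2 + m) (z(m) = -7 + 1/(m + 2) = -7 + 1/(2 + m))
z(X(M(-4)))*a = ((-13 - 7*0)/(2 + 0))*155130 = ((-13 + 0)/2)*155130 = ((1/2)*(-13))*155130 = -13/2*155130 = -1008345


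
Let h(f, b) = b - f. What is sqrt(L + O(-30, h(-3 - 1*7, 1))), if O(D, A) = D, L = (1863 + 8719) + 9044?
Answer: 2*sqrt(4899) ≈ 139.99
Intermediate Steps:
L = 19626 (L = 10582 + 9044 = 19626)
sqrt(L + O(-30, h(-3 - 1*7, 1))) = sqrt(19626 - 30) = sqrt(19596) = 2*sqrt(4899)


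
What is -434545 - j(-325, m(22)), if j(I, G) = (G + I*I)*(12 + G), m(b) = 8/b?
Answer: -210595489/121 ≈ -1.7405e+6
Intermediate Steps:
j(I, G) = (12 + G)*(G + I²) (j(I, G) = (G + I²)*(12 + G) = (12 + G)*(G + I²))
-434545 - j(-325, m(22)) = -434545 - ((8/22)² + 12*(8/22) + 12*(-325)² + (8/22)*(-325)²) = -434545 - ((8*(1/22))² + 12*(8*(1/22)) + 12*105625 + (8*(1/22))*105625) = -434545 - ((4/11)² + 12*(4/11) + 1267500 + (4/11)*105625) = -434545 - (16/121 + 48/11 + 1267500 + 422500/11) = -434545 - 1*158015544/121 = -434545 - 158015544/121 = -210595489/121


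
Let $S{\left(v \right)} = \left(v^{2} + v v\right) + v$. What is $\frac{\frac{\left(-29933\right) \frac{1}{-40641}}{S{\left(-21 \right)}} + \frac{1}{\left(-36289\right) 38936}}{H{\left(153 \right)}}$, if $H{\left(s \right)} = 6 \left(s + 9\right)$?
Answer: $\frac{1364314599301}{1550238227525943648} \approx 8.8007 \cdot 10^{-7}$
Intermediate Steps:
$S{\left(v \right)} = v + 2 v^{2}$ ($S{\left(v \right)} = \left(v^{2} + v^{2}\right) + v = 2 v^{2} + v = v + 2 v^{2}$)
$H{\left(s \right)} = 54 + 6 s$ ($H{\left(s \right)} = 6 \left(9 + s\right) = 54 + 6 s$)
$\frac{\frac{\left(-29933\right) \frac{1}{-40641}}{S{\left(-21 \right)}} + \frac{1}{\left(-36289\right) 38936}}{H{\left(153 \right)}} = \frac{\frac{\left(-29933\right) \frac{1}{-40641}}{\left(-21\right) \left(1 + 2 \left(-21\right)\right)} + \frac{1}{\left(-36289\right) 38936}}{54 + 6 \cdot 153} = \frac{\frac{\left(-29933\right) \left(- \frac{1}{40641}\right)}{\left(-21\right) \left(1 - 42\right)} - \frac{1}{1412948504}}{54 + 918} = \frac{\frac{29933}{40641 \left(\left(-21\right) \left(-41\right)\right)} - \frac{1}{1412948504}}{972} = \left(\frac{29933}{40641 \cdot 861} - \frac{1}{1412948504}\right) \frac{1}{972} = \left(\frac{29933}{40641} \cdot \frac{1}{861} - \frac{1}{1412948504}\right) \frac{1}{972} = \left(\frac{29933}{34991901} - \frac{1}{1412948504}\right) \frac{1}{972} = \frac{1364314599301}{1594895295808584} \cdot \frac{1}{972} = \frac{1364314599301}{1550238227525943648}$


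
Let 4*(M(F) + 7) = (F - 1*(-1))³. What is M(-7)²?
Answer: 3721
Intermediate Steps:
M(F) = -7 + (1 + F)³/4 (M(F) = -7 + (F - 1*(-1))³/4 = -7 + (F + 1)³/4 = -7 + (1 + F)³/4)
M(-7)² = (-7 + (1 - 7)³/4)² = (-7 + (¼)*(-6)³)² = (-7 + (¼)*(-216))² = (-7 - 54)² = (-61)² = 3721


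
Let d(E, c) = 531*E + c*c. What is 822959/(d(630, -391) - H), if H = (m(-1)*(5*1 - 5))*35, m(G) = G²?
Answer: 822959/487411 ≈ 1.6884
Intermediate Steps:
d(E, c) = c² + 531*E (d(E, c) = 531*E + c² = c² + 531*E)
H = 0 (H = ((-1)²*(5*1 - 5))*35 = (1*(5 - 5))*35 = (1*0)*35 = 0*35 = 0)
822959/(d(630, -391) - H) = 822959/(((-391)² + 531*630) - 1*0) = 822959/((152881 + 334530) + 0) = 822959/(487411 + 0) = 822959/487411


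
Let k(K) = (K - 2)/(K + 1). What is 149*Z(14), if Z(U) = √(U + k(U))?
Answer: 149*√370/5 ≈ 573.21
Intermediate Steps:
k(K) = (-2 + K)/(1 + K)
Z(U) = √(U + (-2 + U)/(1 + U))
149*Z(14) = 149*√((-2 + 14 + 14*(1 + 14))/(1 + 14)) = 149*√((-2 + 14 + 14*15)/15) = 149*√((-2 + 14 + 210)/15) = 149*√((1/15)*222) = 149*√(74/5) = 149*(√370/5) = 149*√370/5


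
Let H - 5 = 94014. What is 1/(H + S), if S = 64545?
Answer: 1/158564 ≈ 6.3066e-6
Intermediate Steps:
H = 94019 (H = 5 + 94014 = 94019)
1/(H + S) = 1/(94019 + 64545) = 1/158564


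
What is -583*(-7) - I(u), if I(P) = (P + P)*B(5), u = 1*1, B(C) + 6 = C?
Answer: 4083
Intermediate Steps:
B(C) = -6 + C
u = 1
I(P) = -2*P (I(P) = (P + P)*(-6 + 5) = (2*P)*(-1) = -2*P)
-583*(-7) - I(u) = -583*(-7) - (-2) = 4081 - 1*(-2) = 4081 + 2 = 4083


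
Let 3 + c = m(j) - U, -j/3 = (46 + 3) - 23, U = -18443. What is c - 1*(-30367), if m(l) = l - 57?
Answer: 48672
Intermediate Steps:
j = -78 (j = -3*((46 + 3) - 23) = -3*(49 - 23) = -3*26 = -78)
m(l) = -57 + l
c = 18305 (c = -3 + ((-57 - 78) - 1*(-18443)) = -3 + (-135 + 18443) = -3 + 18308 = 18305)
c - 1*(-30367) = 18305 - 1*(-30367) = 18305 + 30367 = 48672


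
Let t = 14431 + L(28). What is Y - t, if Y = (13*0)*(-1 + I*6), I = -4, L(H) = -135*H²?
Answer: 91409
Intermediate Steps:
t = -91409 (t = 14431 - 135*28² = 14431 - 135*784 = 14431 - 105840 = -91409)
Y = 0 (Y = (13*0)*(-1 - 4*6) = 0*(-1 - 24) = 0*(-25) = 0)
Y - t = 0 - 1*(-91409) = 0 + 91409 = 91409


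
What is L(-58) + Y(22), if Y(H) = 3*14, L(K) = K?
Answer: -16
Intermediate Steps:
Y(H) = 42
L(-58) + Y(22) = -58 + 42 = -16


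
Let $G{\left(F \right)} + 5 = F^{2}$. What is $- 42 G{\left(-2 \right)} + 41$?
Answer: $83$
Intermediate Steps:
$G{\left(F \right)} = -5 + F^{2}$
$- 42 G{\left(-2 \right)} + 41 = - 42 \left(-5 + \left(-2\right)^{2}\right) + 41 = - 42 \left(-5 + 4\right) + 41 = \left(-42\right) \left(-1\right) + 41 = 42 + 41 = 83$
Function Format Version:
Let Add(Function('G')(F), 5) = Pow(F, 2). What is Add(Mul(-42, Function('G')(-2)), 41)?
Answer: 83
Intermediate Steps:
Function('G')(F) = Add(-5, Pow(F, 2))
Add(Mul(-42, Function('G')(-2)), 41) = Add(Mul(-42, Add(-5, Pow(-2, 2))), 41) = Add(Mul(-42, Add(-5, 4)), 41) = Add(Mul(-42, -1), 41) = Add(42, 41) = 83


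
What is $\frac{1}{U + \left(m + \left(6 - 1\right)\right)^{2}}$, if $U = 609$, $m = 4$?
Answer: $\frac{1}{690} \approx 0.0014493$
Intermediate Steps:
$\frac{1}{U + \left(m + \left(6 - 1\right)\right)^{2}} = \frac{1}{609 + \left(4 + \left(6 - 1\right)\right)^{2}} = \frac{1}{609 + \left(4 + 5\right)^{2}} = \frac{1}{609 + 9^{2}} = \frac{1}{609 + 81} = \frac{1}{690}$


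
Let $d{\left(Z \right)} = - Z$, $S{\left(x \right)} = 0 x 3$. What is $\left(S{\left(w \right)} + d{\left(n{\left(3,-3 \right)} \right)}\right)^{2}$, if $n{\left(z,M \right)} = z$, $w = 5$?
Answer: $9$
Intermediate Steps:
$S{\left(x \right)} = 0$ ($S{\left(x \right)} = 0 \cdot 3 = 0$)
$\left(S{\left(w \right)} + d{\left(n{\left(3,-3 \right)} \right)}\right)^{2} = \left(0 - 3\right)^{2} = \left(-3\right)^{2} = 9$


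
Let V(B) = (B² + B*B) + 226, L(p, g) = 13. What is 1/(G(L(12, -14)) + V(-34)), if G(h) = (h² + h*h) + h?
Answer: 1/2889 ≈ 0.00034614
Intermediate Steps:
V(B) = 226 + 2*B² (V(B) = (B² + B²) + 226 = 2*B² + 226 = 226 + 2*B²)
G(h) = h + 2*h² (G(h) = (h² + h²) + h = 2*h² + h = h + 2*h²)
1/(G(L(12, -14)) + V(-34)) = 1/(13*(1 + 2*13) + (226 + 2*(-34)²)) = 1/(13*(1 + 26) + (226 + 2*1156)) = 1/(13*27 + (226 + 2312)) = 1/(351 + 2538) = 1/2889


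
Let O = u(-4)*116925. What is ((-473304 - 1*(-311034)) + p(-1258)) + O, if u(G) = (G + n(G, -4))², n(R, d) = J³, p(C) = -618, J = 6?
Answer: 5254914312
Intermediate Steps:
n(R, d) = 216 (n(R, d) = 6³ = 216)
u(G) = (216 + G)² (u(G) = (G + 216)² = (216 + G)²)
O = 5255077200 (O = (216 - 4)²*116925 = 212²*116925 = 44944*116925 = 5255077200)
((-473304 - 1*(-311034)) + p(-1258)) + O = ((-473304 - 1*(-311034)) - 618) + 5255077200 = ((-473304 + 311034) - 618) + 5255077200 = (-162270 - 618) + 5255077200 = -162888 + 5255077200 = 5254914312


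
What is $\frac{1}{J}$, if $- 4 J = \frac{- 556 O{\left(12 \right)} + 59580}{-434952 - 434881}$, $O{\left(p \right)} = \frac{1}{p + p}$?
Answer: $\frac{20875992}{357341} \approx 58.42$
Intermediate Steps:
$O{\left(p \right)} = \frac{1}{2 p}$
$J = \frac{357341}{20875992}$ ($J = - \frac{\left(- 556 \frac{1}{2 \cdot 12} + 59580\right) \frac{1}{-434952 - 434881}}{4} = - \frac{\left(- 556 \cdot \frac{1}{2} \cdot \frac{1}{12} + 59580\right) \frac{1}{-869833}}{4} = - \frac{\left(\left(-556\right) \frac{1}{24} + 59580\right) \left(- \frac{1}{869833}\right)}{4} = - \frac{\left(- \frac{139}{6} + 59580\right) \left(- \frac{1}{869833}\right)}{4} = - \frac{\frac{357341}{6} \left(- \frac{1}{869833}\right)}{4} = \left(- \frac{1}{4}\right) \left(- \frac{357341}{5218998}\right) = \frac{357341}{20875992} \approx 0.017117$)
$\frac{1}{J} = \frac{1}{\frac{357341}{20875992}} = \frac{20875992}{357341}$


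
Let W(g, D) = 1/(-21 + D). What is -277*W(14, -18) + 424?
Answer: 16813/39 ≈ 431.10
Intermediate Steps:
-277*W(14, -18) + 424 = -277/(-21 - 18) + 424 = -277/(-39) + 424 = -277*(-1/39) + 424 = 277/39 + 424 = 16813/39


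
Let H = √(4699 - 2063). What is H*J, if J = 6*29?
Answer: 348*√659 ≈ 8933.5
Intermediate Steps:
H = 2*√659 (H = √2636 = 2*√659 ≈ 51.342)
J = 174
H*J = (2*√659)*174 = 348*√659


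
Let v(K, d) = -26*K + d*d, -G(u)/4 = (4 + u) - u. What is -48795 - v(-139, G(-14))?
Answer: -52665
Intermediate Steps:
G(u) = -16 (G(u) = -4*((4 + u) - u) = -4*4 = -16)
v(K, d) = d**2 - 26*K (v(K, d) = -26*K + d**2 = d**2 - 26*K)
-48795 - v(-139, G(-14)) = -48795 - ((-16)**2 - 26*(-139)) = -48795 - (256 + 3614) = -48795 - 1*3870 = -48795 - 3870 = -52665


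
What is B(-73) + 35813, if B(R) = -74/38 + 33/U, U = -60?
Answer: 13607991/380 ≈ 35811.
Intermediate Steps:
B(R) = -949/380 (B(R) = -74/38 + 33/(-60) = -74*1/38 + 33*(-1/60) = -37/19 - 11/20 = -949/380)
B(-73) + 35813 = -949/380 + 35813 = 13607991/380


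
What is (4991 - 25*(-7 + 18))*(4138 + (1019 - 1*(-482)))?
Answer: 26593524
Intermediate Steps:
(4991 - 25*(-7 + 18))*(4138 + (1019 - 1*(-482))) = (4991 - 25*11)*(4138 + (1019 + 482)) = (4991 - 275)*(4138 + 1501) = 4716*5639 = 26593524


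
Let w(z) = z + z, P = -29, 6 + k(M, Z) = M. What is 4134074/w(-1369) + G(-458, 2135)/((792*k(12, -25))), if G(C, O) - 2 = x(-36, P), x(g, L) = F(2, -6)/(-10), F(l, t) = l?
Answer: -5456976311/3614160 ≈ -1509.9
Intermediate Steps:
k(M, Z) = -6 + M
w(z) = 2*z
x(g, L) = -⅕ (x(g, L) = 2/(-10) = 2*(-⅒) = -⅕)
G(C, O) = 9/5 (G(C, O) = 2 - ⅕ = 9/5)
4134074/w(-1369) + G(-458, 2135)/((792*k(12, -25))) = 4134074/((2*(-1369))) + 9/(5*((792*(-6 + 12)))) = 4134074/(-2738) + 9/(5*((792*6))) = 4134074*(-1/2738) + (9/5)/4752 = -2067037/1369 + (9/5)*(1/4752) = -2067037/1369 + 1/2640 = -5456976311/3614160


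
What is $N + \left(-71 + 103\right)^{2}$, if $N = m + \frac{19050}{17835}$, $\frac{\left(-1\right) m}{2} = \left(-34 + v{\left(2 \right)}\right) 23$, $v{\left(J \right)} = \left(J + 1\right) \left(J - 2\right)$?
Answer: $\frac{3078402}{1189} \approx 2589.1$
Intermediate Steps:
$v{\left(J \right)} = \left(1 + J\right) \left(-2 + J\right)$
$m = 1564$ ($m = - 2 \left(-34 - \left(4 - 4\right)\right) 23 = - 2 \left(-34 - 0\right) 23 = - 2 \left(-34 + 0\right) 23 = - 2 \left(\left(-34\right) 23\right) = \left(-2\right) \left(-782\right) = 1564$)
$N = \frac{1860866}{1189}$ ($N = 1564 + \frac{19050}{17835} = 1564 + 19050 \cdot \frac{1}{17835} = 1564 + \frac{1270}{1189} = \frac{1860866}{1189} \approx 1565.1$)
$N + \left(-71 + 103\right)^{2} = \frac{1860866}{1189} + \left(-71 + 103\right)^{2} = \frac{1860866}{1189} + 32^{2} = \frac{1860866}{1189} + 1024 = \frac{3078402}{1189}$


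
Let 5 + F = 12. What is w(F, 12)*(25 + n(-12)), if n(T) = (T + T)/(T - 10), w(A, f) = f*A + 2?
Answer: 24682/11 ≈ 2243.8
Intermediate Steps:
F = 7 (F = -5 + 12 = 7)
w(A, f) = 2 + A*f (w(A, f) = A*f + 2 = 2 + A*f)
n(T) = 2*T/(-10 + T) (n(T) = (2*T)/(-10 + T) = 2*T/(-10 + T))
w(F, 12)*(25 + n(-12)) = (2 + 7*12)*(25 + 2*(-12)/(-10 - 12)) = (2 + 84)*(25 + 2*(-12)/(-22)) = 86*(25 + 2*(-12)*(-1/22)) = 86*(25 + 12/11) = 86*(287/11) = 24682/11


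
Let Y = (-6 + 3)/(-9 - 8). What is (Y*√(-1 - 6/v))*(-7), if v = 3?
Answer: -21*I*√3/17 ≈ -2.1396*I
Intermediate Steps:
Y = 3/17 (Y = -3/(-17) = -3*(-1/17) = 3/17 ≈ 0.17647)
(Y*√(-1 - 6/v))*(-7) = (3*√(-1 - 6/3)/17)*(-7) = (3*√(-1 - 6*⅓)/17)*(-7) = (3*√(-1 - 2)/17)*(-7) = (3*√(-3)/17)*(-7) = (3*(I*√3)/17)*(-7) = (3*I*√3/17)*(-7) = -21*I*√3/17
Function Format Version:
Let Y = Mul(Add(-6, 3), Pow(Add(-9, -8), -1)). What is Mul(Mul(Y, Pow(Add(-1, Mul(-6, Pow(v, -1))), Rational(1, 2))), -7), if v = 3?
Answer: Mul(Rational(-21, 17), I, Pow(3, Rational(1, 2))) ≈ Mul(-2.1396, I)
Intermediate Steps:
Y = Rational(3, 17) (Y = Mul(-3, Pow(-17, -1)) = Mul(-3, Rational(-1, 17)) = Rational(3, 17) ≈ 0.17647)
Mul(Mul(Y, Pow(Add(-1, Mul(-6, Pow(v, -1))), Rational(1, 2))), -7) = Mul(Mul(Rational(3, 17), Pow(Add(-1, Mul(-6, Pow(3, -1))), Rational(1, 2))), -7) = Mul(Mul(Rational(3, 17), Pow(Add(-1, Mul(-6, Rational(1, 3))), Rational(1, 2))), -7) = Mul(Mul(Rational(3, 17), Pow(Add(-1, -2), Rational(1, 2))), -7) = Mul(Mul(Rational(3, 17), Pow(-3, Rational(1, 2))), -7) = Mul(Mul(Rational(3, 17), Mul(I, Pow(3, Rational(1, 2)))), -7) = Mul(Mul(Rational(3, 17), I, Pow(3, Rational(1, 2))), -7) = Mul(Rational(-21, 17), I, Pow(3, Rational(1, 2)))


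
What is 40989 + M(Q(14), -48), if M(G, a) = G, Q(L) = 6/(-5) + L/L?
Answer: 204944/5 ≈ 40989.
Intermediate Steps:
Q(L) = -⅕ (Q(L) = 6*(-⅕) + 1 = -6/5 + 1 = -⅕)
40989 + M(Q(14), -48) = 40989 - ⅕ = 204944/5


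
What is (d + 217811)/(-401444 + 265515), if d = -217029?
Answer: -782/135929 ≈ -0.0057530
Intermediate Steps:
(d + 217811)/(-401444 + 265515) = (-217029 + 217811)/(-401444 + 265515) = 782/(-135929) = 782*(-1/135929) = -782/135929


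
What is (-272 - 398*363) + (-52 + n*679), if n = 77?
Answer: -92515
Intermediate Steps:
(-272 - 398*363) + (-52 + n*679) = (-272 - 398*363) + (-52 + 77*679) = (-272 - 144474) + (-52 + 52283) = -144746 + 52231 = -92515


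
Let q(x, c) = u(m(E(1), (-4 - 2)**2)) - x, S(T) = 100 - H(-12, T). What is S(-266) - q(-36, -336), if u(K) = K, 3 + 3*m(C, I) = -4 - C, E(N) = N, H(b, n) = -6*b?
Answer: -16/3 ≈ -5.3333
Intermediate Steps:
S(T) = 28 (S(T) = 100 - (-6)*(-12) = 100 - 1*72 = 100 - 72 = 28)
m(C, I) = -7/3 - C/3 (m(C, I) = -1 + (-4 - C)/3 = -1 + (-4/3 - C/3) = -7/3 - C/3)
q(x, c) = -8/3 - x (q(x, c) = (-7/3 - 1/3*1) - x = (-7/3 - 1/3) - x = -8/3 - x)
S(-266) - q(-36, -336) = 28 - (-8/3 - 1*(-36)) = 28 - (-8/3 + 36) = 28 - 1*100/3 = 28 - 100/3 = -16/3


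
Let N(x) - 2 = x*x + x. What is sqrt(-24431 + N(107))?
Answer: I*sqrt(12873) ≈ 113.46*I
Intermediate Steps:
N(x) = 2 + x + x**2 (N(x) = 2 + (x*x + x) = 2 + (x**2 + x) = 2 + (x + x**2) = 2 + x + x**2)
sqrt(-24431 + N(107)) = sqrt(-24431 + (2 + 107 + 107**2)) = sqrt(-24431 + (2 + 107 + 11449)) = sqrt(-24431 + 11558) = sqrt(-12873) = I*sqrt(12873)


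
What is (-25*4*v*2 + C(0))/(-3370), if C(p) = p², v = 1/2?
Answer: 10/337 ≈ 0.029674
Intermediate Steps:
v = ½ ≈ 0.50000
(-25*4*v*2 + C(0))/(-3370) = (-25*4*(½)*2 + 0²)/(-3370) = (-50*2 + 0)*(-1/3370) = (-25*4 + 0)*(-1/3370) = (-100 + 0)*(-1/3370) = -100*(-1/3370) = 10/337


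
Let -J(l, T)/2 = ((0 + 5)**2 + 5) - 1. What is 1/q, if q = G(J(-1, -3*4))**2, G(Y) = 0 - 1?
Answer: 1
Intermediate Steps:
J(l, T) = -58 (J(l, T) = -2*(((0 + 5)**2 + 5) - 1) = -2*((5**2 + 5) - 1) = -2*((25 + 5) - 1) = -2*(30 - 1) = -2*29 = -58)
G(Y) = -1
q = 1 (q = (-1)**2 = 1)
1/q = 1/1 = 1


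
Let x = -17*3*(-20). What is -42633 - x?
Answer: -43653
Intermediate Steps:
x = 1020 (x = -51*(-20) = 1020)
-42633 - x = -42633 - 1*1020 = -42633 - 1020 = -43653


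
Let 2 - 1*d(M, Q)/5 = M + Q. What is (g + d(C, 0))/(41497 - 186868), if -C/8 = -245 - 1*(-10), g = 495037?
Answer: -485647/145371 ≈ -3.3407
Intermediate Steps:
C = 1880 (C = -8*(-245 - 1*(-10)) = -8*(-245 + 10) = -8*(-235) = 1880)
d(M, Q) = 10 - 5*M - 5*Q (d(M, Q) = 10 - 5*(M + Q) = 10 + (-5*M - 5*Q) = 10 - 5*M - 5*Q)
(g + d(C, 0))/(41497 - 186868) = (495037 + (10 - 5*1880 - 5*0))/(41497 - 186868) = (495037 + (10 - 9400 + 0))/(-145371) = (495037 - 9390)*(-1/145371) = 485647*(-1/145371) = -485647/145371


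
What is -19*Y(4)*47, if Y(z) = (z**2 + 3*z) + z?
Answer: -28576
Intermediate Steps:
Y(z) = z**2 + 4*z
-19*Y(4)*47 = -76*(4 + 4)*47 = -76*8*47 = -19*32*47 = -608*47 = -28576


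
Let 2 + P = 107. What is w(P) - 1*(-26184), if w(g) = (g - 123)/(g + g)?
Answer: 916437/35 ≈ 26184.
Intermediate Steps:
P = 105 (P = -2 + 107 = 105)
w(g) = (-123 + g)/(2*g) (w(g) = (-123 + g)/((2*g)) = (-123 + g)*(1/(2*g)) = (-123 + g)/(2*g))
w(P) - 1*(-26184) = (½)*(-123 + 105)/105 - 1*(-26184) = (½)*(1/105)*(-18) + 26184 = -3/35 + 26184 = 916437/35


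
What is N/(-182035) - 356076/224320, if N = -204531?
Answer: -946895037/2041704560 ≈ -0.46378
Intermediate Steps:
N/(-182035) - 356076/224320 = -204531/(-182035) - 356076/224320 = -204531*(-1/182035) - 356076*1/224320 = 204531/182035 - 89019/56080 = -946895037/2041704560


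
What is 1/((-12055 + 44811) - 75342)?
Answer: -1/42586 ≈ -2.3482e-5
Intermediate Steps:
1/((-12055 + 44811) - 75342) = 1/(32756 - 75342) = 1/(-42586) = -1/42586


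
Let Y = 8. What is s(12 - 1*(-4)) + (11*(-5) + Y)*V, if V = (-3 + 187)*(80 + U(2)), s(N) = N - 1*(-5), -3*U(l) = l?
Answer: -2058161/3 ≈ -6.8605e+5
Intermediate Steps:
U(l) = -l/3
s(N) = 5 + N (s(N) = N + 5 = 5 + N)
V = 43792/3 (V = (-3 + 187)*(80 - ⅓*2) = 184*(80 - ⅔) = 184*(238/3) = 43792/3 ≈ 14597.)
s(12 - 1*(-4)) + (11*(-5) + Y)*V = (5 + (12 - 1*(-4))) + (11*(-5) + 8)*(43792/3) = (5 + (12 + 4)) + (-55 + 8)*(43792/3) = (5 + 16) - 47*43792/3 = 21 - 2058224/3 = -2058161/3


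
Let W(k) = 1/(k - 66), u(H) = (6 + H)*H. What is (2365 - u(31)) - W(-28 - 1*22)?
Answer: 141289/116 ≈ 1218.0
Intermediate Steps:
u(H) = H*(6 + H)
W(k) = 1/(-66 + k)
(2365 - u(31)) - W(-28 - 1*22) = (2365 - 31*(6 + 31)) - 1/(-66 + (-28 - 1*22)) = (2365 - 31*37) - 1/(-66 + (-28 - 22)) = (2365 - 1*1147) - 1/(-66 - 50) = (2365 - 1147) - 1/(-116) = 1218 - 1*(-1/116) = 1218 + 1/116 = 141289/116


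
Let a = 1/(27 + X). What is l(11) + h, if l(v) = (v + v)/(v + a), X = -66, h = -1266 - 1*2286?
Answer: -759699/214 ≈ -3550.0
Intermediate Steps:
h = -3552 (h = -1266 - 2286 = -3552)
a = -1/39 (a = 1/(27 - 66) = 1/(-39) = -1/39 ≈ -0.025641)
l(v) = 2*v/(-1/39 + v) (l(v) = (v + v)/(v - 1/39) = (2*v)/(-1/39 + v) = 2*v/(-1/39 + v))
l(11) + h = 78*11/(-1 + 39*11) - 3552 = 78*11/(-1 + 429) - 3552 = 78*11/428 - 3552 = 78*11*(1/428) - 3552 = 429/214 - 3552 = -759699/214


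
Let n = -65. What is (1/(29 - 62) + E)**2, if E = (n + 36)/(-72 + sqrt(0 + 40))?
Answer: 512746445/3601967688 + 115565*sqrt(10)/13643817 ≈ 0.16914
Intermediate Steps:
E = -29/(-72 + 2*sqrt(10)) (E = (-65 + 36)/(-72 + sqrt(0 + 40)) = -29/(-72 + sqrt(40)) = -29/(-72 + 2*sqrt(10)) ≈ 0.44157)
(1/(29 - 62) + E)**2 = (1/(29 - 62) + (261/643 + 29*sqrt(10)/2572))**2 = (1/(-33) + (261/643 + 29*sqrt(10)/2572))**2 = (-1/33 + (261/643 + 29*sqrt(10)/2572))**2 = (7970/21219 + 29*sqrt(10)/2572)**2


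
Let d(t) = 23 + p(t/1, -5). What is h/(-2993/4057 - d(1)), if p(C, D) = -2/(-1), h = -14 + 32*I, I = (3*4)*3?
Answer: -2308433/52209 ≈ -44.215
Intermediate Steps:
I = 36 (I = 12*3 = 36)
h = 1138 (h = -14 + 32*36 = -14 + 1152 = 1138)
p(C, D) = 2 (p(C, D) = -2*(-1) = 2)
d(t) = 25 (d(t) = 23 + 2 = 25)
h/(-2993/4057 - d(1)) = 1138/(-2993/4057 - 1*25) = 1138/(-2993*1/4057 - 25) = 1138/(-2993/4057 - 25) = 1138/(-104418/4057) = 1138*(-4057/104418) = -2308433/52209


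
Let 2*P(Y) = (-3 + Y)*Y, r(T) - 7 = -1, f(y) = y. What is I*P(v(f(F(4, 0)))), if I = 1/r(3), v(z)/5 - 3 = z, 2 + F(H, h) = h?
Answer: ⅚ ≈ 0.83333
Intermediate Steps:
F(H, h) = -2 + h
v(z) = 15 + 5*z
r(T) = 6 (r(T) = 7 - 1 = 6)
P(Y) = Y*(-3 + Y)/2 (P(Y) = ((-3 + Y)*Y)/2 = (Y*(-3 + Y))/2 = Y*(-3 + Y)/2)
I = ⅙ (I = 1/6 = ⅙ ≈ 0.16667)
I*P(v(f(F(4, 0)))) = ((15 + 5*(-2 + 0))*(-3 + (15 + 5*(-2 + 0)))/2)/6 = ((15 + 5*(-2))*(-3 + (15 + 5*(-2)))/2)/6 = ((15 - 10)*(-3 + (15 - 10))/2)/6 = ((½)*5*(-3 + 5))/6 = ((½)*5*2)/6 = (⅙)*5 = ⅚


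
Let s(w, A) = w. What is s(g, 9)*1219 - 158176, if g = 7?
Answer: -149643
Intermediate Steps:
s(g, 9)*1219 - 158176 = 7*1219 - 158176 = 8533 - 158176 = -149643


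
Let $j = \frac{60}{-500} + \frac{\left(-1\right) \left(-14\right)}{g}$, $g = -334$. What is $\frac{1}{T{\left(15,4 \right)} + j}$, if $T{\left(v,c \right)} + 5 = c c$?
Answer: $\frac{4175}{45249} \approx 0.092267$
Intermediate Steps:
$T{\left(v,c \right)} = -5 + c^{2}$ ($T{\left(v,c \right)} = -5 + c c = -5 + c^{2}$)
$j = - \frac{676}{4175}$ ($j = \frac{60}{-500} + \frac{\left(-1\right) \left(-14\right)}{-334} = 60 \left(- \frac{1}{500}\right) + 14 \left(- \frac{1}{334}\right) = - \frac{3}{25} - \frac{7}{167} = - \frac{676}{4175} \approx -0.16192$)
$\frac{1}{T{\left(15,4 \right)} + j} = \frac{1}{\left(-5 + 4^{2}\right) - \frac{676}{4175}} = \frac{1}{\left(-5 + 16\right) - \frac{676}{4175}} = \frac{1}{11 - \frac{676}{4175}} = \frac{1}{\frac{45249}{4175}} = \frac{4175}{45249}$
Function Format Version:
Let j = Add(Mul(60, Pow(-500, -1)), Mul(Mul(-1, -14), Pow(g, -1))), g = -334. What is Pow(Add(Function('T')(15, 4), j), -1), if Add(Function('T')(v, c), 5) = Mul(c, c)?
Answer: Rational(4175, 45249) ≈ 0.092267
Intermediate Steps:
Function('T')(v, c) = Add(-5, Pow(c, 2)) (Function('T')(v, c) = Add(-5, Mul(c, c)) = Add(-5, Pow(c, 2)))
j = Rational(-676, 4175) (j = Add(Mul(60, Pow(-500, -1)), Mul(Mul(-1, -14), Pow(-334, -1))) = Add(Mul(60, Rational(-1, 500)), Mul(14, Rational(-1, 334))) = Add(Rational(-3, 25), Rational(-7, 167)) = Rational(-676, 4175) ≈ -0.16192)
Pow(Add(Function('T')(15, 4), j), -1) = Pow(Add(Add(-5, Pow(4, 2)), Rational(-676, 4175)), -1) = Pow(Add(Add(-5, 16), Rational(-676, 4175)), -1) = Pow(Add(11, Rational(-676, 4175)), -1) = Pow(Rational(45249, 4175), -1) = Rational(4175, 45249)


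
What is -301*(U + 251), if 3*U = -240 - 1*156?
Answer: -35819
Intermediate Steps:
U = -132 (U = (-240 - 1*156)/3 = (-240 - 156)/3 = (1/3)*(-396) = -132)
-301*(U + 251) = -301*(-132 + 251) = -301*119 = -35819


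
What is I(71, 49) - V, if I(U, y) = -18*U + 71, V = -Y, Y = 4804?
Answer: 3597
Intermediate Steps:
V = -4804 (V = -1*4804 = -4804)
I(U, y) = 71 - 18*U
I(71, 49) - V = (71 - 18*71) - 1*(-4804) = (71 - 1278) + 4804 = -1207 + 4804 = 3597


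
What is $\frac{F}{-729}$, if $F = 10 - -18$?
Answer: $- \frac{28}{729} \approx -0.038409$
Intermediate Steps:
$F = 28$ ($F = 10 + 18 = 28$)
$\frac{F}{-729} = \frac{28}{-729} = 28 \left(- \frac{1}{729}\right) = - \frac{28}{729}$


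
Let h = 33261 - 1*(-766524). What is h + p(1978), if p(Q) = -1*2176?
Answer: 797609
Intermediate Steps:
h = 799785 (h = 33261 + 766524 = 799785)
p(Q) = -2176
h + p(1978) = 799785 - 2176 = 797609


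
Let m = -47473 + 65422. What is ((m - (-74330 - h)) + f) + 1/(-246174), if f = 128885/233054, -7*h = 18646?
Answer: 8997494010519781/100400711943 ≈ 89616.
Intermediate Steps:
h = -18646/7 (h = -⅐*18646 = -18646/7 ≈ -2663.7)
m = 17949
f = 128885/233054 (f = 128885*(1/233054) = 128885/233054 ≈ 0.55303)
((m - (-74330 - h)) + f) + 1/(-246174) = ((17949 - (-74330 - 1*(-18646/7))) + 128885/233054) + 1/(-246174) = ((17949 - (-74330 + 18646/7)) + 128885/233054) - 1/246174 = ((17949 - 1*(-501664/7)) + 128885/233054) - 1/246174 = ((17949 + 501664/7) + 128885/233054) - 1/246174 = (627307/7 + 128885/233054) - 1/246174 = 146197307773/1631378 - 1/246174 = 8997494010519781/100400711943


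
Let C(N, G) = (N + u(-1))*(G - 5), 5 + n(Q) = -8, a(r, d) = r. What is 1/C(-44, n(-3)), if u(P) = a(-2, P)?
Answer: 1/828 ≈ 0.0012077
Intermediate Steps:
n(Q) = -13 (n(Q) = -5 - 8 = -13)
u(P) = -2
C(N, G) = (-5 + G)*(-2 + N) (C(N, G) = (N - 2)*(G - 5) = (-2 + N)*(-5 + G) = (-5 + G)*(-2 + N))
1/C(-44, n(-3)) = 1/(10 - 5*(-44) - 2*(-13) - 13*(-44)) = 1/(10 + 220 + 26 + 572) = 1/828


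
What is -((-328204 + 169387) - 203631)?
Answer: 362448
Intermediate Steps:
-((-328204 + 169387) - 203631) = -(-158817 - 203631) = -1*(-362448) = 362448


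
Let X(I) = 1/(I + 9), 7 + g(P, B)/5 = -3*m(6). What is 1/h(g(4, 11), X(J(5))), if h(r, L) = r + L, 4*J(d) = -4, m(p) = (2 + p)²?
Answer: -8/7959 ≈ -0.0010052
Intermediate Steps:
J(d) = -1 (J(d) = (¼)*(-4) = -1)
g(P, B) = -995 (g(P, B) = -35 + 5*(-3*(2 + 6)²) = -35 + 5*(-3*8²) = -35 + 5*(-3*64) = -35 + 5*(-192) = -35 - 960 = -995)
X(I) = 1/(9 + I)
h(r, L) = L + r
1/h(g(4, 11), X(J(5))) = 1/(1/(9 - 1) - 995) = 1/(1/8 - 995) = 1/(⅛ - 995) = 1/(-7959/8) = -8/7959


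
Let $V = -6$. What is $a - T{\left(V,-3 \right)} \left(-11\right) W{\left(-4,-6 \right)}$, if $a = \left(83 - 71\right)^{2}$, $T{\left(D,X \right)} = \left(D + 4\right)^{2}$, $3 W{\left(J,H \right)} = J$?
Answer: $\frac{256}{3} \approx 85.333$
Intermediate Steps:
$W{\left(J,H \right)} = \frac{J}{3}$
$T{\left(D,X \right)} = \left(4 + D\right)^{2}$
$a = 144$ ($a = 12^{2} = 144$)
$a - T{\left(V,-3 \right)} \left(-11\right) W{\left(-4,-6 \right)} = 144 - \left(4 - 6\right)^{2} \left(-11\right) \frac{1}{3} \left(-4\right) = 144 - \left(-2\right)^{2} \left(-11\right) \left(- \frac{4}{3}\right) = 144 - 4 \left(-11\right) \left(- \frac{4}{3}\right) = 144 - \left(-44\right) \left(- \frac{4}{3}\right) = 144 - \frac{176}{3} = \frac{256}{3}$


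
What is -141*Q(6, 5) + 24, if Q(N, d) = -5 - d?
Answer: 1434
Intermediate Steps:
-141*Q(6, 5) + 24 = -141*(-5 - 1*5) + 24 = -141*(-5 - 5) + 24 = -141*(-10) + 24 = 1410 + 24 = 1434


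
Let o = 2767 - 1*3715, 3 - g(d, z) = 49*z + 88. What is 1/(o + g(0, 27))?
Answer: -1/2356 ≈ -0.00042445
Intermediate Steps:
g(d, z) = -85 - 49*z (g(d, z) = 3 - (49*z + 88) = 3 - (88 + 49*z) = 3 + (-88 - 49*z) = -85 - 49*z)
o = -948 (o = 2767 - 3715 = -948)
1/(o + g(0, 27)) = 1/(-948 + (-85 - 49*27)) = 1/(-948 + (-85 - 1323)) = 1/(-948 - 1408) = 1/(-2356) = -1/2356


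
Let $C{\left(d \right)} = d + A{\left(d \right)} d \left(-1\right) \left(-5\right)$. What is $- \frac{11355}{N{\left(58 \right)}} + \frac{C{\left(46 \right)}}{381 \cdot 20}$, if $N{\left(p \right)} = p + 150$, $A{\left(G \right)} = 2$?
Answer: $- \frac{21604963}{396240} \approx -54.525$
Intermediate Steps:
$N{\left(p \right)} = 150 + p$
$C{\left(d \right)} = 11 d$ ($C{\left(d \right)} = d + 2 d \left(-1\right) \left(-5\right) = d + - 2 d \left(-5\right) = d + 10 d = 11 d$)
$- \frac{11355}{N{\left(58 \right)}} + \frac{C{\left(46 \right)}}{381 \cdot 20} = - \frac{11355}{150 + 58} + \frac{11 \cdot 46}{381 \cdot 20} = - \frac{11355}{208} + \frac{506}{7620} = \left(-11355\right) \frac{1}{208} + 506 \cdot \frac{1}{7620} = - \frac{11355}{208} + \frac{253}{3810} = - \frac{21604963}{396240}$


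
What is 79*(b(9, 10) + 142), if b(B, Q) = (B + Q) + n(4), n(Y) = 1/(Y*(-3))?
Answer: 152549/12 ≈ 12712.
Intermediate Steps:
n(Y) = -1/(3*Y) (n(Y) = -⅓/Y = -1/(3*Y))
b(B, Q) = -1/12 + B + Q (b(B, Q) = (B + Q) - ⅓/4 = (B + Q) - ⅓*¼ = (B + Q) - 1/12 = -1/12 + B + Q)
79*(b(9, 10) + 142) = 79*((-1/12 + 9 + 10) + 142) = 79*(227/12 + 142) = 79*(1931/12) = 152549/12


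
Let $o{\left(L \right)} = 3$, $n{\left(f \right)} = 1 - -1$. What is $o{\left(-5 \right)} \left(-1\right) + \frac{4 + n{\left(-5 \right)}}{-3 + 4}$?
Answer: $3$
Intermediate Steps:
$n{\left(f \right)} = 2$ ($n{\left(f \right)} = 1 + 1 = 2$)
$o{\left(-5 \right)} \left(-1\right) + \frac{4 + n{\left(-5 \right)}}{-3 + 4} = 3 \left(-1\right) + \frac{4 + 2}{-3 + 4} = -3 + \frac{6}{1} = -3 + 6 \cdot 1 = -3 + 6 = 3$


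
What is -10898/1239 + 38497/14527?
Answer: -110617463/17998953 ≈ -6.1458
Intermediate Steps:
-10898/1239 + 38497/14527 = -110617463/17998953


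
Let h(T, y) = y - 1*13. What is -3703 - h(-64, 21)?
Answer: -3711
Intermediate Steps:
h(T, y) = -13 + y (h(T, y) = y - 13 = -13 + y)
-3703 - h(-64, 21) = -3703 - (-13 + 21) = -3703 - 1*8 = -3703 - 8 = -3711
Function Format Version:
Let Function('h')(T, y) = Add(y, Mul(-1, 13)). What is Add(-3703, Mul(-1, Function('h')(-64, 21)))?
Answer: -3711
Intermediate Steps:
Function('h')(T, y) = Add(-13, y) (Function('h')(T, y) = Add(y, -13) = Add(-13, y))
Add(-3703, Mul(-1, Function('h')(-64, 21))) = Add(-3703, Mul(-1, Add(-13, 21))) = Add(-3703, Mul(-1, 8)) = Add(-3703, -8) = -3711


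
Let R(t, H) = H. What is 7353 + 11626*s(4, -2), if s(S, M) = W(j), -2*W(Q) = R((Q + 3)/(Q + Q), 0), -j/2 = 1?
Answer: 7353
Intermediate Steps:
j = -2 (j = -2*1 = -2)
W(Q) = 0 (W(Q) = -½*0 = 0)
s(S, M) = 0
7353 + 11626*s(4, -2) = 7353 + 11626*0 = 7353 + 0 = 7353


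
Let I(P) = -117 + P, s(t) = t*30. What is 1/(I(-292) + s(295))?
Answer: 1/8441 ≈ 0.00011847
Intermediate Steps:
s(t) = 30*t
1/(I(-292) + s(295)) = 1/((-117 - 292) + 30*295) = 1/(-409 + 8850) = 1/8441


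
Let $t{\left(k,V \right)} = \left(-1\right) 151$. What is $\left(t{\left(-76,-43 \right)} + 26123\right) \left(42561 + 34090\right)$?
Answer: $1990779772$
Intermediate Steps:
$t{\left(k,V \right)} = -151$
$\left(t{\left(-76,-43 \right)} + 26123\right) \left(42561 + 34090\right) = \left(-151 + 26123\right) \left(42561 + 34090\right) = 25972 \cdot 76651 = 1990779772$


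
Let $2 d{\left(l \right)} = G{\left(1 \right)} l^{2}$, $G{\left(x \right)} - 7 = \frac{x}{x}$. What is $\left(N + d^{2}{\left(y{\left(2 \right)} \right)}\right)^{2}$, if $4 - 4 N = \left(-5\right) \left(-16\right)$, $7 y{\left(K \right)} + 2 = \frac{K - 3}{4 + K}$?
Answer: $\frac{13443794230084}{37822859361} \approx 355.44$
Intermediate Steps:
$G{\left(x \right)} = 8$ ($G{\left(x \right)} = 7 + \frac{x}{x} = 7 + 1 = 8$)
$y{\left(K \right)} = - \frac{2}{7} + \frac{-3 + K}{7 \left(4 + K\right)}$ ($y{\left(K \right)} = - \frac{2}{7} + \frac{\left(K - 3\right) \frac{1}{4 + K}}{7} = - \frac{2}{7} + \frac{\left(-3 + K\right) \frac{1}{4 + K}}{7} = - \frac{2}{7} + \frac{\frac{1}{4 + K} \left(-3 + K\right)}{7} = - \frac{2}{7} + \frac{-3 + K}{7 \left(4 + K\right)}$)
$d{\left(l \right)} = 4 l^{2}$ ($d{\left(l \right)} = \frac{8 l^{2}}{2} = 4 l^{2}$)
$N = -19$ ($N = 1 - \frac{\left(-5\right) \left(-16\right)}{4} = 1 - 20 = -19$)
$\left(N + d^{2}{\left(y{\left(2 \right)} \right)}\right)^{2} = \left(-19 + \left(4 \left(\frac{-11 - 2}{7 \left(4 + 2\right)}\right)^{2}\right)^{2}\right)^{2} = \left(-19 + \left(4 \left(\frac{-11 - 2}{7 \cdot 6}\right)^{2}\right)^{2}\right)^{2} = \left(-19 + \left(4 \left(\frac{1}{7} \cdot \frac{1}{6} \left(-13\right)\right)^{2}\right)^{2}\right)^{2} = \left(-19 + \left(4 \left(- \frac{13}{42}\right)^{2}\right)^{2}\right)^{2} = \left(-19 + \left(4 \cdot \frac{169}{1764}\right)^{2}\right)^{2} = \left(-19 + \left(\frac{169}{441}\right)^{2}\right)^{2} = \left(-19 + \frac{28561}{194481}\right)^{2} = \left(- \frac{3666578}{194481}\right)^{2} = \frac{13443794230084}{37822859361}$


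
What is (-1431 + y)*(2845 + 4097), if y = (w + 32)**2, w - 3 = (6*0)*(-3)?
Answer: -1430052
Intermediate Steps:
w = 3 (w = 3 + (6*0)*(-3) = 3 + 0*(-3) = 3 + 0 = 3)
y = 1225 (y = (3 + 32)**2 = 35**2 = 1225)
(-1431 + y)*(2845 + 4097) = (-1431 + 1225)*(2845 + 4097) = -206*6942 = -1430052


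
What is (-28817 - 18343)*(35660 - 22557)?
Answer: -617937480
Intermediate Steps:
(-28817 - 18343)*(35660 - 22557) = -47160*13103 = -617937480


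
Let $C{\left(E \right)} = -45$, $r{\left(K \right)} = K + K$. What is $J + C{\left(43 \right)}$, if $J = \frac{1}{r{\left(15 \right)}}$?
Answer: $- \frac{1349}{30} \approx -44.967$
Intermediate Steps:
$r{\left(K \right)} = 2 K$
$J = \frac{1}{30}$ ($J = \frac{1}{2 \cdot 15} = \frac{1}{30} \approx 0.033333$)
$J + C{\left(43 \right)} = \frac{1}{30} - 45 = - \frac{1349}{30}$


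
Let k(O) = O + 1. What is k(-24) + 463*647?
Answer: 299538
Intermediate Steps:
k(O) = 1 + O
k(-24) + 463*647 = (1 - 24) + 463*647 = -23 + 299561 = 299538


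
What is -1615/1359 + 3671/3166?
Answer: -124201/4302594 ≈ -0.028867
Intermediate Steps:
-1615/1359 + 3671/3166 = -124201/4302594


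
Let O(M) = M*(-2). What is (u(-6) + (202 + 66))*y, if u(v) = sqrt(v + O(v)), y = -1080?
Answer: -289440 - 1080*sqrt(6) ≈ -2.9209e+5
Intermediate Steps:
O(M) = -2*M
u(v) = sqrt(-v) (u(v) = sqrt(v - 2*v) = sqrt(-v))
(u(-6) + (202 + 66))*y = (sqrt(-1*(-6)) + (202 + 66))*(-1080) = (sqrt(6) + 268)*(-1080) = (268 + sqrt(6))*(-1080) = -289440 - 1080*sqrt(6)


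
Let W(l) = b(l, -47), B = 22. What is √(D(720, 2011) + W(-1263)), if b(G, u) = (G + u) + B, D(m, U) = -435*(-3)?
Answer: √17 ≈ 4.1231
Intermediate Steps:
D(m, U) = 1305
b(G, u) = 22 + G + u (b(G, u) = (G + u) + 22 = 22 + G + u)
W(l) = -25 + l (W(l) = 22 + l - 47 = -25 + l)
√(D(720, 2011) + W(-1263)) = √(1305 + (-25 - 1263)) = √(1305 - 1288) = √17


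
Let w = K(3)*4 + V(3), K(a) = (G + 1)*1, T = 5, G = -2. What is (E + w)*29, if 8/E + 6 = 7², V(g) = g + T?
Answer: 5220/43 ≈ 121.40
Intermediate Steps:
K(a) = -1 (K(a) = (-2 + 1)*1 = -1*1 = -1)
V(g) = 5 + g (V(g) = g + 5 = 5 + g)
E = 8/43 (E = 8/(-6 + 7²) = 8/(-6 + 49) = 8/43 ≈ 0.18605)
w = 4 (w = -1*4 + (5 + 3) = -4 + 8 = 4)
(E + w)*29 = (8/43 + 4)*29 = (180/43)*29 = 5220/43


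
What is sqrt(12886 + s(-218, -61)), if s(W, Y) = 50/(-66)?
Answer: sqrt(14032029)/33 ≈ 113.51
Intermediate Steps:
s(W, Y) = -25/33 (s(W, Y) = 50*(-1/66) = -25/33)
sqrt(12886 + s(-218, -61)) = sqrt(12886 - 25/33) = sqrt(425213/33) = sqrt(14032029)/33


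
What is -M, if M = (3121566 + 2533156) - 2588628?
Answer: -3066094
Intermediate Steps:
M = 3066094 (M = 5654722 - 2588628 = 3066094)
-M = -1*3066094 = -3066094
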